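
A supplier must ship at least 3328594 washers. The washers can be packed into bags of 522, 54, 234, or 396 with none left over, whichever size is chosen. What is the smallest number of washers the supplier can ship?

3583008

The number of washers must be a common multiple of 522, 54, 234, and 396, so a multiple of their LCM.
522 = 2 × 3^2 × 29
54 = 2 × 3^3
234 = 2 × 3^2 × 13
396 = 2^2 × 3^2 × 11
LCM(522, 54, 234, 396) = 2^2 × 3^3 × 11 × 13 × 29 = 447876.
Smallest multiple of 447876 that is ≥ 3328594: ⌈3328594/447876⌉ × 447876 = 8 × 447876 = 3583008.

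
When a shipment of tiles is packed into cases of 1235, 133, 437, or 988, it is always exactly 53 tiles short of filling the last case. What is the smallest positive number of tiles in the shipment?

795287

Being 53 short of a full case of size k means N ≡ −53 (mod k), i.e. N + 53 is a multiple of each size.
1235 = 5 × 13 × 19
133 = 7 × 19
437 = 19 × 23
988 = 2^2 × 13 × 19
LCM(1235, 133, 437, 988) = 2^2 × 5 × 7 × 13 × 19 × 23 = 795340.
Smallest positive N is 795340 − 53 = 795287.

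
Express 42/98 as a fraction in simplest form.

42 = 2 × 3 × 7
98 = 2 × 7^2
gcd(42, 98) = 2 × 7 = 14.
Divide numerator and denominator by 14: 42/98 = 3/7.

3/7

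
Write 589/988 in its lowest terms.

31/52

589 = 19 × 31
988 = 2^2 × 13 × 19
gcd(589, 988) = 19.
Divide numerator and denominator by 19: 589/988 = 31/52.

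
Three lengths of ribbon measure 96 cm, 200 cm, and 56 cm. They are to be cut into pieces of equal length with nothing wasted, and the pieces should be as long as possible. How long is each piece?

8 cm

The greatest length dividing all of 96, 200, and 56 is their gcd.
96 = 2^5 × 3
200 = 2^3 × 5^2
56 = 2^3 × 7
gcd(96, 200, 56) = 2^3 = 8.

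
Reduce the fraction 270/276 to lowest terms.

270 = 2 × 3^3 × 5
276 = 2^2 × 3 × 23
gcd(270, 276) = 2 × 3 = 6.
Divide numerator and denominator by 6: 270/276 = 45/46.

45/46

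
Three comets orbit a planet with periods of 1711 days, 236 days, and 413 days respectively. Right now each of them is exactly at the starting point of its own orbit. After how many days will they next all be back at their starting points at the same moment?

47908 days

They coincide at every common multiple of the periods; the first is the LCM.
1711 = 29 × 59
236 = 2^2 × 59
413 = 7 × 59
LCM(1711, 236, 413) = 2^2 × 7 × 29 × 59 = 47908.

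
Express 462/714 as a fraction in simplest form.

462 = 2 × 3 × 7 × 11
714 = 2 × 3 × 7 × 17
gcd(462, 714) = 2 × 3 × 7 = 42.
Divide numerator and denominator by 42: 462/714 = 11/17.

11/17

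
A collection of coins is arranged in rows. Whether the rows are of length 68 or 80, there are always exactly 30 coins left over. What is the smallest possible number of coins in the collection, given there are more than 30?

1390

N − 30 must be a common multiple of 68 and 80.
68 = 2^2 × 17
80 = 2^4 × 5
LCM(68, 80) = 2^4 × 5 × 17 = 1360.
Smallest N > 30 is LCM + 30 = 1360 + 30 = 1390.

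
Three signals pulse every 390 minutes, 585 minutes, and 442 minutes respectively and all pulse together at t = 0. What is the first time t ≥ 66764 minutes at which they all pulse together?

79560 minutes

Joint pulses occur at multiples of LCM(390, 585, 442).
390 = 2 × 3 × 5 × 13
585 = 3^2 × 5 × 13
442 = 2 × 13 × 17
LCM(390, 585, 442) = 2 × 3^2 × 5 × 13 × 17 = 19890.
Smallest multiple of 19890 that is ≥ 66764: ⌈66764/19890⌉ × 19890 = 4 × 19890 = 79560.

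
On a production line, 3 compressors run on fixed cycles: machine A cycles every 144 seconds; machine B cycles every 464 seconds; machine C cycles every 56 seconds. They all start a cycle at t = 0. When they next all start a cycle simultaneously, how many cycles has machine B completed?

They are all back at their starting positions together after one LCM of the periods.
144 = 2^4 × 3^2
464 = 2^4 × 29
56 = 2^3 × 7
LCM(144, 464, 56) = 2^4 × 3^2 × 7 × 29 = 29232.
Cycles for period 464: 29232 / 464 = 63.

63 cycles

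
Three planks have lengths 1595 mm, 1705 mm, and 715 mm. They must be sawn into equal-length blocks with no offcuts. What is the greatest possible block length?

55 mm

This is the greatest common divisor of 1595, 1705, and 715.
1595 = 5 × 11 × 29
1705 = 5 × 11 × 31
715 = 5 × 11 × 13
gcd(1595, 1705, 715) = 5 × 11 = 55.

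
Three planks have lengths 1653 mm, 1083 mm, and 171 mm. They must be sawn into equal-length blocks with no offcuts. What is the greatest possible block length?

This is the greatest common divisor of 1653, 1083, and 171.
1653 = 3 × 19 × 29
1083 = 3 × 19^2
171 = 3^2 × 19
gcd(1653, 1083, 171) = 3 × 19 = 57.

57 mm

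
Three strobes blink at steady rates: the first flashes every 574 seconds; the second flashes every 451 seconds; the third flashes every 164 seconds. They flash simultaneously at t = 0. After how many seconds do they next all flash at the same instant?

The first simultaneous occurrence is after LCM of the individual periods.
574 = 2 × 7 × 41
451 = 11 × 41
164 = 2^2 × 41
LCM(574, 451, 164) = 2^2 × 7 × 11 × 41 = 12628.

12628 seconds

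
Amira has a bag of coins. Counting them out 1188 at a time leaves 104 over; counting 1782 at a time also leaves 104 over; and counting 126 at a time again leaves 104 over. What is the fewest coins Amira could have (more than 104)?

25052

N − 104 must be a common multiple of 1188, 1782, and 126.
1188 = 2^2 × 3^3 × 11
1782 = 2 × 3^4 × 11
126 = 2 × 3^2 × 7
LCM(1188, 1782, 126) = 2^2 × 3^4 × 7 × 11 = 24948.
Smallest N > 104 is LCM + 104 = 24948 + 104 = 25052.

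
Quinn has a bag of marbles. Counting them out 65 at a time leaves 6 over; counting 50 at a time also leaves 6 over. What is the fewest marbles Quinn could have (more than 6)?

656

N − 6 must be a common multiple of 65 and 50.
65 = 5 × 13
50 = 2 × 5^2
LCM(65, 50) = 2 × 5^2 × 13 = 650.
Smallest N > 6 is LCM + 6 = 650 + 6 = 656.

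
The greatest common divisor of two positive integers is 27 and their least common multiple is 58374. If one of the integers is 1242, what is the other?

For two integers, gcd × lcm = product, so the other is (27 × 58374) / 1242 = 1576098 / 1242 = 1269.

1269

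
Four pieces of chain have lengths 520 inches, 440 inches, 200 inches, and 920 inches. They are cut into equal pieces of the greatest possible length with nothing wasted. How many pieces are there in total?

Piece length = gcd(520, 440, 200, 920).
520 = 2^3 × 5 × 13
440 = 2^3 × 5 × 11
200 = 2^3 × 5^2
920 = 2^3 × 5 × 23
gcd(520, 440, 200, 920) = 2^3 × 5 = 40.
Total pieces = 520/40 + 440/40 + 200/40 + 920/40 = 13 + 11 + 5 + 23 = 52.

52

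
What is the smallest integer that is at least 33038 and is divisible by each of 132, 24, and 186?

40920

The integer must be a common multiple of 132, 24, and 186, so a multiple of their LCM.
132 = 2^2 × 3 × 11
24 = 2^3 × 3
186 = 2 × 3 × 31
LCM(132, 24, 186) = 2^3 × 3 × 11 × 31 = 8184.
Smallest multiple of 8184 that is ≥ 33038: ⌈33038/8184⌉ × 8184 = 5 × 8184 = 40920.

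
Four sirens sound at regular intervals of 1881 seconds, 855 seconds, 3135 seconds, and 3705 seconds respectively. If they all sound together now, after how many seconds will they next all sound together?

The first simultaneous occurrence is after LCM of the individual periods.
1881 = 3^2 × 11 × 19
855 = 3^2 × 5 × 19
3135 = 3 × 5 × 11 × 19
3705 = 3 × 5 × 13 × 19
LCM(1881, 855, 3135, 3705) = 3^2 × 5 × 11 × 13 × 19 = 122265.

122265 seconds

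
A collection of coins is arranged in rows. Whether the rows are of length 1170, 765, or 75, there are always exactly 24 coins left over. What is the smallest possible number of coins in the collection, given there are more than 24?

N − 24 must be a common multiple of 1170, 765, and 75.
1170 = 2 × 3^2 × 5 × 13
765 = 3^2 × 5 × 17
75 = 3 × 5^2
LCM(1170, 765, 75) = 2 × 3^2 × 5^2 × 13 × 17 = 99450.
Smallest N > 24 is LCM + 24 = 99450 + 24 = 99474.

99474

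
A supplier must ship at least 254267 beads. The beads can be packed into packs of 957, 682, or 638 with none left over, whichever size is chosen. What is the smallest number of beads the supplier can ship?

296670

The number of beads must be a common multiple of 957, 682, and 638, so a multiple of their LCM.
957 = 3 × 11 × 29
682 = 2 × 11 × 31
638 = 2 × 11 × 29
LCM(957, 682, 638) = 2 × 3 × 11 × 29 × 31 = 59334.
Smallest multiple of 59334 that is ≥ 254267: ⌈254267/59334⌉ × 59334 = 5 × 59334 = 296670.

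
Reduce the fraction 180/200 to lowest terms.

180 = 2^2 × 3^2 × 5
200 = 2^3 × 5^2
gcd(180, 200) = 2^2 × 5 = 20.
Divide numerator and denominator by 20: 180/200 = 9/10.

9/10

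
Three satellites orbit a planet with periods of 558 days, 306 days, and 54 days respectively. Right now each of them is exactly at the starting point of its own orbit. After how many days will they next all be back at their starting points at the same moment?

They coincide at every common multiple of the periods; the first is the LCM.
558 = 2 × 3^2 × 31
306 = 2 × 3^2 × 17
54 = 2 × 3^3
LCM(558, 306, 54) = 2 × 3^3 × 17 × 31 = 28458.

28458 days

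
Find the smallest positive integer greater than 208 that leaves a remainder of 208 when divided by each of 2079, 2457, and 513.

N − 208 must be a common multiple of 2079, 2457, and 513.
2079 = 3^3 × 7 × 11
2457 = 3^3 × 7 × 13
513 = 3^3 × 19
LCM(2079, 2457, 513) = 3^3 × 7 × 11 × 13 × 19 = 513513.
Smallest N > 208 is LCM + 208 = 513513 + 208 = 513721.

513721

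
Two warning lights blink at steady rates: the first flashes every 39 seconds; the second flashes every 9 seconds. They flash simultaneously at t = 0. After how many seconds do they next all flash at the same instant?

117 seconds

The first simultaneous occurrence is after LCM of the individual periods.
39 = 3 × 13
9 = 3^2
LCM(39, 9) = 3^2 × 13 = 117.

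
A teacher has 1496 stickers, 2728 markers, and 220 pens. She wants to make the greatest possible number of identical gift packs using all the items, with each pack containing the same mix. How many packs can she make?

The pack count must divide each quantity, so the greatest is gcd(1496, 2728, 220).
1496 = 2^3 × 11 × 17
2728 = 2^3 × 11 × 31
220 = 2^2 × 5 × 11
gcd(1496, 2728, 220) = 2^2 × 11 = 44.

44 packs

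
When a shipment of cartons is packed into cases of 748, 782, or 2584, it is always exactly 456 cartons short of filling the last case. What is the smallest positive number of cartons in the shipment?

653296

Being 456 short of a full case of size k means N ≡ −456 (mod k), i.e. N + 456 is a multiple of each size.
748 = 2^2 × 11 × 17
782 = 2 × 17 × 23
2584 = 2^3 × 17 × 19
LCM(748, 782, 2584) = 2^3 × 11 × 17 × 19 × 23 = 653752.
Smallest positive N is 653752 − 456 = 653296.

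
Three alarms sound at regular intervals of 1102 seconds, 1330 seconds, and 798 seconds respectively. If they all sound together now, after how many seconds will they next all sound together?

They coincide at every common multiple of the periods; the first is the LCM.
1102 = 2 × 19 × 29
1330 = 2 × 5 × 7 × 19
798 = 2 × 3 × 7 × 19
LCM(1102, 1330, 798) = 2 × 3 × 5 × 7 × 19 × 29 = 115710.

115710 seconds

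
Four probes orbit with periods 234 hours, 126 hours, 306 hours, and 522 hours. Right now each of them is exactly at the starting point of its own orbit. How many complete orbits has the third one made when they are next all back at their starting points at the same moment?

The first common completion time is the LCM of the periods.
234 = 2 × 3^2 × 13
126 = 2 × 3^2 × 7
306 = 2 × 3^2 × 17
522 = 2 × 3^2 × 29
LCM(234, 126, 306, 522) = 2 × 3^2 × 7 × 13 × 17 × 29 = 807534.
Orbits for period 306: 807534 / 306 = 2639.

2639 orbits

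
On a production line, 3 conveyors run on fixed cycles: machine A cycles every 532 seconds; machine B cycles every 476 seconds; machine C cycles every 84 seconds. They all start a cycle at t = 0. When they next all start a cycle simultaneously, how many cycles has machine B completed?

57 cycles

The first common completion time is the LCM of the periods.
532 = 2^2 × 7 × 19
476 = 2^2 × 7 × 17
84 = 2^2 × 3 × 7
LCM(532, 476, 84) = 2^2 × 3 × 7 × 17 × 19 = 27132.
Cycles for period 476: 27132 / 476 = 57.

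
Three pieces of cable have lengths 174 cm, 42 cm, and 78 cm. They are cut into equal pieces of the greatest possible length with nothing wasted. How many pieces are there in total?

Piece length = gcd(174, 42, 78).
174 = 2 × 3 × 29
42 = 2 × 3 × 7
78 = 2 × 3 × 13
gcd(174, 42, 78) = 2 × 3 = 6.
Total pieces = 174/6 + 42/6 + 78/6 = 29 + 7 + 13 = 49.

49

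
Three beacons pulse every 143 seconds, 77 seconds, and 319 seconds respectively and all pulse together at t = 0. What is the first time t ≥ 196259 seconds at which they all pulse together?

Joint pulses occur at multiples of LCM(143, 77, 319).
143 = 11 × 13
77 = 7 × 11
319 = 11 × 29
LCM(143, 77, 319) = 7 × 11 × 13 × 29 = 29029.
Smallest multiple of 29029 that is ≥ 196259: ⌈196259/29029⌉ × 29029 = 7 × 29029 = 203203.

203203 seconds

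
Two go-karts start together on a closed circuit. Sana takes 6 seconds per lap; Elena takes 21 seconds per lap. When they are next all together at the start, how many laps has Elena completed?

2 laps

The first common completion time is the LCM of the periods.
6 = 2 × 3
21 = 3 × 7
LCM(6, 21) = 2 × 3 × 7 = 42.
Laps for period 21: 42 / 21 = 2.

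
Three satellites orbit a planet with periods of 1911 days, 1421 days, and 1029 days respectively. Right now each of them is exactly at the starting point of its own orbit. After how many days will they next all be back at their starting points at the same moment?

387933 days

The first simultaneous occurrence is after LCM of the individual periods.
1911 = 3 × 7^2 × 13
1421 = 7^2 × 29
1029 = 3 × 7^3
LCM(1911, 1421, 1029) = 3 × 7^3 × 13 × 29 = 387933.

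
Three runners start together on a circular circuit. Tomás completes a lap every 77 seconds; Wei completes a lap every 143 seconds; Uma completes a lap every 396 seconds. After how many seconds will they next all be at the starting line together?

36036 seconds

The first simultaneous occurrence is after LCM of the individual periods.
77 = 7 × 11
143 = 11 × 13
396 = 2^2 × 3^2 × 11
LCM(77, 143, 396) = 2^2 × 3^2 × 7 × 11 × 13 = 36036.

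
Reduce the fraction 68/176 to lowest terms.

17/44

68 = 2^2 × 17
176 = 2^4 × 11
gcd(68, 176) = 2^2 = 4.
Divide numerator and denominator by 4: 68/176 = 17/44.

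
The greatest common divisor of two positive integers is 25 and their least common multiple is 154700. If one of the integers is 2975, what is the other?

1300

For two integers, gcd × lcm = product, so the other is (25 × 154700) / 2975 = 3867500 / 2975 = 1300.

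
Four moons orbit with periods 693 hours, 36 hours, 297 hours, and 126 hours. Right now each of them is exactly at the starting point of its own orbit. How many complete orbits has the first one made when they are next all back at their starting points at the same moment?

12 orbits

The first common completion time is the LCM of the periods.
693 = 3^2 × 7 × 11
36 = 2^2 × 3^2
297 = 3^3 × 11
126 = 2 × 3^2 × 7
LCM(693, 36, 297, 126) = 2^2 × 3^3 × 7 × 11 = 8316.
Orbits for period 693: 8316 / 693 = 12.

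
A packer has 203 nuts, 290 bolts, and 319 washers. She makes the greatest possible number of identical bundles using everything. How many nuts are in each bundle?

Number of bundles = gcd(203, 290, 319).
203 = 7 × 29
290 = 2 × 5 × 29
319 = 11 × 29
gcd(203, 290, 319) = 29.
nuts per bundle = 203 / 29 = 7.

7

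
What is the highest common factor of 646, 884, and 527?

646 = 2 × 17 × 19
884 = 2^2 × 13 × 17
527 = 17 × 31
gcd(646, 884, 527) = 17.

17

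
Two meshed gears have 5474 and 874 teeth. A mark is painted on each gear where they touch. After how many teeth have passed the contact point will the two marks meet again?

104006 teeth

The first simultaneous occurrence is after LCM of the individual periods.
5474 = 2 × 7 × 17 × 23
874 = 2 × 19 × 23
LCM(5474, 874) = 2 × 7 × 17 × 19 × 23 = 104006.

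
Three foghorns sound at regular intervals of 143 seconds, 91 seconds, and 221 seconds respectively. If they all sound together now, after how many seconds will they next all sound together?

17017 seconds

The first simultaneous occurrence is after LCM of the individual periods.
143 = 11 × 13
91 = 7 × 13
221 = 13 × 17
LCM(143, 91, 221) = 7 × 11 × 13 × 17 = 17017.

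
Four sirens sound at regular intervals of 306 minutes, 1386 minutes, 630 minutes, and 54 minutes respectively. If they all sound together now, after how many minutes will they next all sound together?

353430 minutes

We need the least common multiple of the intervals.
306 = 2 × 3^2 × 17
1386 = 2 × 3^2 × 7 × 11
630 = 2 × 3^2 × 5 × 7
54 = 2 × 3^3
LCM(306, 1386, 630, 54) = 2 × 3^3 × 5 × 7 × 11 × 17 = 353430.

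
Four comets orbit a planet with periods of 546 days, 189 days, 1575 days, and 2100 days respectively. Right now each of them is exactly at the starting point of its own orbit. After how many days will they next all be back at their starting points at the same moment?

245700 days

We need the least common multiple of the intervals.
546 = 2 × 3 × 7 × 13
189 = 3^3 × 7
1575 = 3^2 × 5^2 × 7
2100 = 2^2 × 3 × 5^2 × 7
LCM(546, 189, 1575, 2100) = 2^2 × 3^3 × 5^2 × 7 × 13 = 245700.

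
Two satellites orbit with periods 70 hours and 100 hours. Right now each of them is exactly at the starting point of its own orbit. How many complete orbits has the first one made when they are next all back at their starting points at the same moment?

10 orbits

They are all back at their starting positions together after one LCM of the periods.
70 = 2 × 5 × 7
100 = 2^2 × 5^2
LCM(70, 100) = 2^2 × 5^2 × 7 = 700.
Orbits for period 70: 700 / 70 = 10.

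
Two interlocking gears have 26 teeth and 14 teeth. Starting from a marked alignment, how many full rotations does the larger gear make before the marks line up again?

All finish a whole number of cycles simultaneously at t = LCM of the periods.
26 = 2 × 13
14 = 2 × 7
LCM(26, 14) = 2 × 7 × 13 = 182.
Rotations for period 26: 182 / 26 = 7.

7 rotations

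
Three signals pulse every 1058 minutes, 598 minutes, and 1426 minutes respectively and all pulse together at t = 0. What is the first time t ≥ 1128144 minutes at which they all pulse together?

1279122 minutes

Joint pulses occur at multiples of LCM(1058, 598, 1426).
1058 = 2 × 23^2
598 = 2 × 13 × 23
1426 = 2 × 23 × 31
LCM(1058, 598, 1426) = 2 × 13 × 23^2 × 31 = 426374.
Smallest multiple of 426374 that is ≥ 1128144: ⌈1128144/426374⌉ × 426374 = 3 × 426374 = 1279122.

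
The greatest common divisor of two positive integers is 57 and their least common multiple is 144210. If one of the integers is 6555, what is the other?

For two integers, gcd × lcm = product, so the other is (57 × 144210) / 6555 = 8219970 / 6555 = 1254.

1254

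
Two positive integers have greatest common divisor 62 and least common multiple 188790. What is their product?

For any two positive integers, gcd × lcm = product = 62 × 188790 = 11704980.

11704980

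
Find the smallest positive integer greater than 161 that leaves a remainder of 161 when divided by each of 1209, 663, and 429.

N − 161 must be a common multiple of 1209, 663, and 429.
1209 = 3 × 13 × 31
663 = 3 × 13 × 17
429 = 3 × 11 × 13
LCM(1209, 663, 429) = 3 × 11 × 13 × 17 × 31 = 226083.
Smallest N > 161 is LCM + 161 = 226083 + 161 = 226244.

226244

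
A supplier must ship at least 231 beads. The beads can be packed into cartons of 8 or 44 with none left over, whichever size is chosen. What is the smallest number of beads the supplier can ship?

The number of beads must be a common multiple of 8 and 44, so a multiple of their LCM.
8 = 2^3
44 = 2^2 × 11
LCM(8, 44) = 2^3 × 11 = 88.
Smallest multiple of 88 that is ≥ 231: ⌈231/88⌉ × 88 = 3 × 88 = 264.

264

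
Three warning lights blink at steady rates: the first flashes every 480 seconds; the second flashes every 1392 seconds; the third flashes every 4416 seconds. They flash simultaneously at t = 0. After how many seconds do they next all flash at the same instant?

640320 seconds

The first simultaneous occurrence is after LCM of the individual periods.
480 = 2^5 × 3 × 5
1392 = 2^4 × 3 × 29
4416 = 2^6 × 3 × 23
LCM(480, 1392, 4416) = 2^6 × 3 × 5 × 23 × 29 = 640320.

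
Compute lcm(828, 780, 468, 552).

107640

828 = 2^2 × 3^2 × 23
780 = 2^2 × 3 × 5 × 13
468 = 2^2 × 3^2 × 13
552 = 2^3 × 3 × 23
LCM(828, 780, 468, 552) = 2^3 × 3^2 × 5 × 13 × 23 = 107640.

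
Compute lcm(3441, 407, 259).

3441 = 3 × 31 × 37
407 = 11 × 37
259 = 7 × 37
LCM(3441, 407, 259) = 3 × 7 × 11 × 31 × 37 = 264957.

264957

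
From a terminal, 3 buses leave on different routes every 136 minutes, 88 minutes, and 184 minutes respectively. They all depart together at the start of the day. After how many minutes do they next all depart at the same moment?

34408 minutes

They coincide at every common multiple of the periods; the first is the LCM.
136 = 2^3 × 17
88 = 2^3 × 11
184 = 2^3 × 23
LCM(136, 88, 184) = 2^3 × 11 × 17 × 23 = 34408.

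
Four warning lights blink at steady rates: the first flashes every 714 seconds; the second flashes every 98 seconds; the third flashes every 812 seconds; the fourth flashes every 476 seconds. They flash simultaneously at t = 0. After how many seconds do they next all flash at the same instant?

289884 seconds

The first simultaneous occurrence is after LCM of the individual periods.
714 = 2 × 3 × 7 × 17
98 = 2 × 7^2
812 = 2^2 × 7 × 29
476 = 2^2 × 7 × 17
LCM(714, 98, 812, 476) = 2^2 × 3 × 7^2 × 17 × 29 = 289884.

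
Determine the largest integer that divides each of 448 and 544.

448 = 2^6 × 7
544 = 2^5 × 17
gcd(448, 544) = 2^5 = 32.

32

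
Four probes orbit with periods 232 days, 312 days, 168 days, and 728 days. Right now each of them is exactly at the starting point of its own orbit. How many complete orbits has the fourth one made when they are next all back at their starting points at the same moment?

They are all back at their starting positions together after one LCM of the periods.
232 = 2^3 × 29
312 = 2^3 × 3 × 13
168 = 2^3 × 3 × 7
728 = 2^3 × 7 × 13
LCM(232, 312, 168, 728) = 2^3 × 3 × 7 × 13 × 29 = 63336.
Orbits for period 728: 63336 / 728 = 87.

87 orbits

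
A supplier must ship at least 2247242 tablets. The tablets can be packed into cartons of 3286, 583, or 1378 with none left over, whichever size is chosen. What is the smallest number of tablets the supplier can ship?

The number of tablets must be a common multiple of 3286, 583, and 1378, so a multiple of their LCM.
3286 = 2 × 31 × 53
583 = 11 × 53
1378 = 2 × 13 × 53
LCM(3286, 583, 1378) = 2 × 11 × 13 × 31 × 53 = 469898.
Smallest multiple of 469898 that is ≥ 2247242: ⌈2247242/469898⌉ × 469898 = 5 × 469898 = 2349490.

2349490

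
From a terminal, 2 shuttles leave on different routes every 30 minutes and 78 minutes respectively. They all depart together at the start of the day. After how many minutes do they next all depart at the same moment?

We need the least common multiple of the intervals.
30 = 2 × 3 × 5
78 = 2 × 3 × 13
LCM(30, 78) = 2 × 3 × 5 × 13 = 390.

390 minutes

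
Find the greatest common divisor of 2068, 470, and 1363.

47

2068 = 2^2 × 11 × 47
470 = 2 × 5 × 47
1363 = 29 × 47
gcd(2068, 470, 1363) = 47.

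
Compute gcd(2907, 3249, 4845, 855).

2907 = 3^2 × 17 × 19
3249 = 3^2 × 19^2
4845 = 3 × 5 × 17 × 19
855 = 3^2 × 5 × 19
gcd(2907, 3249, 4845, 855) = 3 × 19 = 57.

57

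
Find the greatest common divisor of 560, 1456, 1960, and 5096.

560 = 2^4 × 5 × 7
1456 = 2^4 × 7 × 13
1960 = 2^3 × 5 × 7^2
5096 = 2^3 × 7^2 × 13
gcd(560, 1456, 1960, 5096) = 2^3 × 7 = 56.

56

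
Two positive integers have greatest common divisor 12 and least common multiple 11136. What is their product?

For any two positive integers, gcd × lcm = product = 12 × 11136 = 133632.

133632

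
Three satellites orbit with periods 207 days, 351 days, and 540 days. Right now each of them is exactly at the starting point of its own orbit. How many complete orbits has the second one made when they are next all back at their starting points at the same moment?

All finish a whole number of cycles simultaneously at t = LCM of the periods.
207 = 3^2 × 23
351 = 3^3 × 13
540 = 2^2 × 3^3 × 5
LCM(207, 351, 540) = 2^2 × 3^3 × 5 × 13 × 23 = 161460.
Orbits for period 351: 161460 / 351 = 460.

460 orbits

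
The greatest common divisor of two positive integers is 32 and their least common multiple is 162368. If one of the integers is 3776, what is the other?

1376

For two integers, gcd × lcm = product, so the other is (32 × 162368) / 3776 = 5195776 / 3776 = 1376.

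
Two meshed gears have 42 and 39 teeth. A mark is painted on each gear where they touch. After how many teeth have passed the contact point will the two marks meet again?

546 teeth

They coincide at every common multiple of the periods; the first is the LCM.
42 = 2 × 3 × 7
39 = 3 × 13
LCM(42, 39) = 2 × 3 × 7 × 13 = 546.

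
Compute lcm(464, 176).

5104

464 = 2^4 × 29
176 = 2^4 × 11
LCM(464, 176) = 2^4 × 11 × 29 = 5104.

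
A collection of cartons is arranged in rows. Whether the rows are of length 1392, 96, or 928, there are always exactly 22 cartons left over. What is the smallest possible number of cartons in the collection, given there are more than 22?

2806

N − 22 must be a common multiple of 1392, 96, and 928.
1392 = 2^4 × 3 × 29
96 = 2^5 × 3
928 = 2^5 × 29
LCM(1392, 96, 928) = 2^5 × 3 × 29 = 2784.
Smallest N > 22 is LCM + 22 = 2784 + 22 = 2806.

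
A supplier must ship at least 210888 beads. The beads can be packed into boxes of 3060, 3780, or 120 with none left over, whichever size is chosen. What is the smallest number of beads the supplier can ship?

257040

The number of beads must be a common multiple of 3060, 3780, and 120, so a multiple of their LCM.
3060 = 2^2 × 3^2 × 5 × 17
3780 = 2^2 × 3^3 × 5 × 7
120 = 2^3 × 3 × 5
LCM(3060, 3780, 120) = 2^3 × 3^3 × 5 × 7 × 17 = 128520.
Smallest multiple of 128520 that is ≥ 210888: ⌈210888/128520⌉ × 128520 = 2 × 128520 = 257040.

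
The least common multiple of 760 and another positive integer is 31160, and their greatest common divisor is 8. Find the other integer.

gcd × lcm = product of the two integers, so the other integer is (8 × 31160) / 760 = 328.

328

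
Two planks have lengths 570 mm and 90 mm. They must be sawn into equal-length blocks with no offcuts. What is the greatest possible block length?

30 mm

The block length must divide every plank, so the greatest is gcd(570, 90).
570 = 2 × 3 × 5 × 19
90 = 2 × 3^2 × 5
gcd(570, 90) = 2 × 3 × 5 = 30.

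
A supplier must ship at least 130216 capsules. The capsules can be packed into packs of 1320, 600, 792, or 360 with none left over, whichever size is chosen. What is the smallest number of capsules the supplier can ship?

138600

The number of capsules must be a common multiple of 1320, 600, 792, and 360, so a multiple of their LCM.
1320 = 2^3 × 3 × 5 × 11
600 = 2^3 × 3 × 5^2
792 = 2^3 × 3^2 × 11
360 = 2^3 × 3^2 × 5
LCM(1320, 600, 792, 360) = 2^3 × 3^2 × 5^2 × 11 = 19800.
Smallest multiple of 19800 that is ≥ 130216: ⌈130216/19800⌉ × 19800 = 7 × 19800 = 138600.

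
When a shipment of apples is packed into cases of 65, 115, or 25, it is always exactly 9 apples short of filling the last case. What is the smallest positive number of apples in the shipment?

7466

Being 9 short of a full case of size k means N ≡ −9 (mod k), i.e. N + 9 is a multiple of each size.
65 = 5 × 13
115 = 5 × 23
25 = 5^2
LCM(65, 115, 25) = 5^2 × 13 × 23 = 7475.
Smallest positive N is 7475 − 9 = 7466.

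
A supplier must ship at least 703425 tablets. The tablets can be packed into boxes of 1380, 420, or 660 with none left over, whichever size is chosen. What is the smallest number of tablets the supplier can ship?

743820

The number of tablets must be a common multiple of 1380, 420, and 660, so a multiple of their LCM.
1380 = 2^2 × 3 × 5 × 23
420 = 2^2 × 3 × 5 × 7
660 = 2^2 × 3 × 5 × 11
LCM(1380, 420, 660) = 2^2 × 3 × 5 × 7 × 11 × 23 = 106260.
Smallest multiple of 106260 that is ≥ 703425: ⌈703425/106260⌉ × 106260 = 7 × 106260 = 743820.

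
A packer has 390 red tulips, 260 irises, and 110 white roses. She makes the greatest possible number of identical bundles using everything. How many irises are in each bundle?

Number of bundles = gcd(390, 260, 110).
390 = 2 × 3 × 5 × 13
260 = 2^2 × 5 × 13
110 = 2 × 5 × 11
gcd(390, 260, 110) = 2 × 5 = 10.
irises per bundle = 260 / 10 = 26.

26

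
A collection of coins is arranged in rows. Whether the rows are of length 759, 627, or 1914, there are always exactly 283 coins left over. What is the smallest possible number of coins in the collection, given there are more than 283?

N − 283 must be a common multiple of 759, 627, and 1914.
759 = 3 × 11 × 23
627 = 3 × 11 × 19
1914 = 2 × 3 × 11 × 29
LCM(759, 627, 1914) = 2 × 3 × 11 × 19 × 23 × 29 = 836418.
Smallest N > 283 is LCM + 283 = 836418 + 283 = 836701.

836701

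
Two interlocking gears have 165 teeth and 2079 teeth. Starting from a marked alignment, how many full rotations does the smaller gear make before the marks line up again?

63 rotations

They are all back at their starting positions together after one LCM of the periods.
165 = 3 × 5 × 11
2079 = 3^3 × 7 × 11
LCM(165, 2079) = 3^3 × 5 × 7 × 11 = 10395.
Rotations for period 165: 10395 / 165 = 63.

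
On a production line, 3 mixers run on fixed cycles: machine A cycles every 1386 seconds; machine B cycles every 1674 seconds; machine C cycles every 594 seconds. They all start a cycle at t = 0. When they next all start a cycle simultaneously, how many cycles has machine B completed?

77 cycles

All finish a whole number of cycles simultaneously at t = LCM of the periods.
1386 = 2 × 3^2 × 7 × 11
1674 = 2 × 3^3 × 31
594 = 2 × 3^3 × 11
LCM(1386, 1674, 594) = 2 × 3^3 × 7 × 11 × 31 = 128898.
Cycles for period 1674: 128898 / 1674 = 77.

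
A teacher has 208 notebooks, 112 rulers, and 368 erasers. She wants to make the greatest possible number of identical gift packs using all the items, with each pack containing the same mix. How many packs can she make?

16 packs

The pack count must divide each quantity, so the greatest is gcd(208, 112, 368).
208 = 2^4 × 13
112 = 2^4 × 7
368 = 2^4 × 23
gcd(208, 112, 368) = 2^4 = 16.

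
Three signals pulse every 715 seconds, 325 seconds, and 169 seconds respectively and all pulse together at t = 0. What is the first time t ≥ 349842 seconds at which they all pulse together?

371800 seconds

Joint pulses occur at multiples of LCM(715, 325, 169).
715 = 5 × 11 × 13
325 = 5^2 × 13
169 = 13^2
LCM(715, 325, 169) = 5^2 × 11 × 13^2 = 46475.
Smallest multiple of 46475 that is ≥ 349842: ⌈349842/46475⌉ × 46475 = 8 × 46475 = 371800.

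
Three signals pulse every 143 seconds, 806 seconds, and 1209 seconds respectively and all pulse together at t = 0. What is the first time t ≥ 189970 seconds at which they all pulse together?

Joint pulses occur at multiples of LCM(143, 806, 1209).
143 = 11 × 13
806 = 2 × 13 × 31
1209 = 3 × 13 × 31
LCM(143, 806, 1209) = 2 × 3 × 11 × 13 × 31 = 26598.
Smallest multiple of 26598 that is ≥ 189970: ⌈189970/26598⌉ × 26598 = 8 × 26598 = 212784.

212784 seconds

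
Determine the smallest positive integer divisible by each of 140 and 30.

140 = 2^2 × 5 × 7
30 = 2 × 3 × 5
LCM(140, 30) = 2^2 × 3 × 5 × 7 = 420.

420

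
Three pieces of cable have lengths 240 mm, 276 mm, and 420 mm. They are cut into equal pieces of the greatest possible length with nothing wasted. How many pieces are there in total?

Piece length = gcd(240, 276, 420).
240 = 2^4 × 3 × 5
276 = 2^2 × 3 × 23
420 = 2^2 × 3 × 5 × 7
gcd(240, 276, 420) = 2^2 × 3 = 12.
Total pieces = 240/12 + 276/12 + 420/12 = 20 + 23 + 35 = 78.

78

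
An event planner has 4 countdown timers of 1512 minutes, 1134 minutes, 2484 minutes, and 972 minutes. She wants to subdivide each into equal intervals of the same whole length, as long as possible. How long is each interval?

The interval must divide each timer length; the longest such is the gcd.
1512 = 2^3 × 3^3 × 7
1134 = 2 × 3^4 × 7
2484 = 2^2 × 3^3 × 23
972 = 2^2 × 3^5
gcd(1512, 1134, 2484, 972) = 2 × 3^3 = 54.

54 minutes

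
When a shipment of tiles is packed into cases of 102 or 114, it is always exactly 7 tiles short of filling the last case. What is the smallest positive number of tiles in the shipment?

1931

Being 7 short of a full case of size k means N ≡ −7 (mod k), i.e. N + 7 is a multiple of each size.
102 = 2 × 3 × 17
114 = 2 × 3 × 19
LCM(102, 114) = 2 × 3 × 17 × 19 = 1938.
Smallest positive N is 1938 − 7 = 1931.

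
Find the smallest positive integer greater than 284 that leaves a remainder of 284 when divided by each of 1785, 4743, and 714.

332294

N − 284 must be a common multiple of 1785, 4743, and 714.
1785 = 3 × 5 × 7 × 17
4743 = 3^2 × 17 × 31
714 = 2 × 3 × 7 × 17
LCM(1785, 4743, 714) = 2 × 3^2 × 5 × 7 × 17 × 31 = 332010.
Smallest N > 284 is LCM + 284 = 332010 + 284 = 332294.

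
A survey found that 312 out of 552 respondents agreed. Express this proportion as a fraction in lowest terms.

312 = 2^3 × 3 × 13
552 = 2^3 × 3 × 23
gcd(312, 552) = 2^3 × 3 = 24.
Divide numerator and denominator by 24: 312/552 = 13/23.

13/23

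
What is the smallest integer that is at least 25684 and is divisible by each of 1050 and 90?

28350

The integer must be a common multiple of 1050 and 90, so a multiple of their LCM.
1050 = 2 × 3 × 5^2 × 7
90 = 2 × 3^2 × 5
LCM(1050, 90) = 2 × 3^2 × 5^2 × 7 = 3150.
Smallest multiple of 3150 that is ≥ 25684: ⌈25684/3150⌉ × 3150 = 9 × 3150 = 28350.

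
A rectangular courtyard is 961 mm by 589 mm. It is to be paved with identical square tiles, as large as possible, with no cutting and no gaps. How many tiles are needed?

Tile side = gcd(961, 589).
961 = 31^2
589 = 19 × 31
gcd(961, 589) = 31.
Tiles: (961/31) × (589/31) = 31 × 19 = 589.

589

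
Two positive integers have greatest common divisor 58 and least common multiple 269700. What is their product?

15642600

For any two positive integers, gcd × lcm = product = 58 × 269700 = 15642600.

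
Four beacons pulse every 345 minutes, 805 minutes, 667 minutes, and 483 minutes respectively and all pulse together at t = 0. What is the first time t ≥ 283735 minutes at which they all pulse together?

350175 minutes

Joint pulses occur at multiples of LCM(345, 805, 667, 483).
345 = 3 × 5 × 23
805 = 5 × 7 × 23
667 = 23 × 29
483 = 3 × 7 × 23
LCM(345, 805, 667, 483) = 3 × 5 × 7 × 23 × 29 = 70035.
Smallest multiple of 70035 that is ≥ 283735: ⌈283735/70035⌉ × 70035 = 5 × 70035 = 350175.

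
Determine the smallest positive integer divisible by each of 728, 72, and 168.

6552

728 = 2^3 × 7 × 13
72 = 2^3 × 3^2
168 = 2^3 × 3 × 7
LCM(728, 72, 168) = 2^3 × 3^2 × 7 × 13 = 6552.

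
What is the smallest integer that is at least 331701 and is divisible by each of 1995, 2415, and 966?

367080

The integer must be a common multiple of 1995, 2415, and 966, so a multiple of their LCM.
1995 = 3 × 5 × 7 × 19
2415 = 3 × 5 × 7 × 23
966 = 2 × 3 × 7 × 23
LCM(1995, 2415, 966) = 2 × 3 × 5 × 7 × 19 × 23 = 91770.
Smallest multiple of 91770 that is ≥ 331701: ⌈331701/91770⌉ × 91770 = 4 × 91770 = 367080.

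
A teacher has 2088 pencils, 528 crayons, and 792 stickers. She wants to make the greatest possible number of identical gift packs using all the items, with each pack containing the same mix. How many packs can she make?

The pack count must divide each quantity, so the greatest is gcd(2088, 528, 792).
2088 = 2^3 × 3^2 × 29
528 = 2^4 × 3 × 11
792 = 2^3 × 3^2 × 11
gcd(2088, 528, 792) = 2^3 × 3 = 24.

24 packs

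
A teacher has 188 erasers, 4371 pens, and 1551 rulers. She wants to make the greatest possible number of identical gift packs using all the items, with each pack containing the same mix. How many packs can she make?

The pack count must divide each quantity, so the greatest is gcd(188, 4371, 1551).
188 = 2^2 × 47
4371 = 3 × 31 × 47
1551 = 3 × 11 × 47
gcd(188, 4371, 1551) = 47.

47 packs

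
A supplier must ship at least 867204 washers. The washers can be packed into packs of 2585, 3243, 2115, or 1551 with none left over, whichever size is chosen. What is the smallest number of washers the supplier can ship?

1070190

The number of washers must be a common multiple of 2585, 3243, 2115, and 1551, so a multiple of their LCM.
2585 = 5 × 11 × 47
3243 = 3 × 23 × 47
2115 = 3^2 × 5 × 47
1551 = 3 × 11 × 47
LCM(2585, 3243, 2115, 1551) = 3^2 × 5 × 11 × 23 × 47 = 535095.
Smallest multiple of 535095 that is ≥ 867204: ⌈867204/535095⌉ × 535095 = 2 × 535095 = 1070190.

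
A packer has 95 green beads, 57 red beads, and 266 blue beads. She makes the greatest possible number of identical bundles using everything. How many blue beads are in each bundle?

14

Number of bundles = gcd(95, 57, 266).
95 = 5 × 19
57 = 3 × 19
266 = 2 × 7 × 19
gcd(95, 57, 266) = 19.
blue beads per bundle = 266 / 19 = 14.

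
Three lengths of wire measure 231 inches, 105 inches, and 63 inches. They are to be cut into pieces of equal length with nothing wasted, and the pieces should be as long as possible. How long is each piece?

21 inches

Each piece length must divide every original length, so the longest possible is gcd(231, 105, 63).
231 = 3 × 7 × 11
105 = 3 × 5 × 7
63 = 3^2 × 7
gcd(231, 105, 63) = 3 × 7 = 21.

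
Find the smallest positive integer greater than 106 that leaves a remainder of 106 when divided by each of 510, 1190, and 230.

82216

N − 106 must be a common multiple of 510, 1190, and 230.
510 = 2 × 3 × 5 × 17
1190 = 2 × 5 × 7 × 17
230 = 2 × 5 × 23
LCM(510, 1190, 230) = 2 × 3 × 5 × 7 × 17 × 23 = 82110.
Smallest N > 106 is LCM + 106 = 82110 + 106 = 82216.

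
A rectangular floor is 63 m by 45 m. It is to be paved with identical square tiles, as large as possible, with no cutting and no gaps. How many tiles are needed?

35

Tile side = gcd(63, 45).
63 = 3^2 × 7
45 = 3^2 × 5
gcd(63, 45) = 3^2 = 9.
Tiles: (63/9) × (45/9) = 7 × 5 = 35.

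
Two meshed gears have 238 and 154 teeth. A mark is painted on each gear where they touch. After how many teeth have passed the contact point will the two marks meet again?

2618 teeth

We need the least common multiple of the intervals.
238 = 2 × 7 × 17
154 = 2 × 7 × 11
LCM(238, 154) = 2 × 7 × 11 × 17 = 2618.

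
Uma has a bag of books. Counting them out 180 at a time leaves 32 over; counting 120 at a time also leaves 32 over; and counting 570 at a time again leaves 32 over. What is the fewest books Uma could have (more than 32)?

N − 32 must be a common multiple of 180, 120, and 570.
180 = 2^2 × 3^2 × 5
120 = 2^3 × 3 × 5
570 = 2 × 3 × 5 × 19
LCM(180, 120, 570) = 2^3 × 3^2 × 5 × 19 = 6840.
Smallest N > 32 is LCM + 32 = 6840 + 32 = 6872.

6872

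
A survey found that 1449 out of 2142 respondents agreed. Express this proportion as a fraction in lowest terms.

23/34

1449 = 3^2 × 7 × 23
2142 = 2 × 3^2 × 7 × 17
gcd(1449, 2142) = 3^2 × 7 = 63.
Divide numerator and denominator by 63: 1449/2142 = 23/34.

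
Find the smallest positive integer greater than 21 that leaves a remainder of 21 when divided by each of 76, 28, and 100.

N − 21 must be a common multiple of 76, 28, and 100.
76 = 2^2 × 19
28 = 2^2 × 7
100 = 2^2 × 5^2
LCM(76, 28, 100) = 2^2 × 5^2 × 7 × 19 = 13300.
Smallest N > 21 is LCM + 21 = 13300 + 21 = 13321.

13321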